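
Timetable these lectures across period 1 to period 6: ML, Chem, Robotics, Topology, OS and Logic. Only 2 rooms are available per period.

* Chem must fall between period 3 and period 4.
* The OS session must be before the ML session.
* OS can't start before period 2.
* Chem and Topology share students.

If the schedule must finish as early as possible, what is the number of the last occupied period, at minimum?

3

The precedence chain requires at least 2 distinct periods.
With at most 2 per period and 6 lectures, at least 3 periods are needed.
Chem can't be placed before period 3, so the schedule must run through at least period 3.
3 works (last occupied period: period 3): for example Logic=period 2; ML=period 3; Chem=period 3; OS=period 2; Topology=period 1; Robotics=period 1.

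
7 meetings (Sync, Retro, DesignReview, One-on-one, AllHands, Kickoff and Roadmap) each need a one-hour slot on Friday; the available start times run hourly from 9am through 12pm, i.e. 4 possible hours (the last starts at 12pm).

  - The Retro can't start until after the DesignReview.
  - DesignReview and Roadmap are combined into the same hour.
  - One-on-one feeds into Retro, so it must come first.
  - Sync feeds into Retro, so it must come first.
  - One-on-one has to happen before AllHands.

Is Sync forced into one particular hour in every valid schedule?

No

Sync can be 9am (e.g. AllHands -> 10am; Roadmap -> 9am; Retro -> 10am; Kickoff -> 9am; DesignReview -> 9am; One-on-one -> 9am; Sync -> 9am) or 10am (e.g. DesignReview=9am, Roadmap=9am, One-on-one=9am, AllHands=10am, Kickoff=9am, Retro=11am, Sync=10am).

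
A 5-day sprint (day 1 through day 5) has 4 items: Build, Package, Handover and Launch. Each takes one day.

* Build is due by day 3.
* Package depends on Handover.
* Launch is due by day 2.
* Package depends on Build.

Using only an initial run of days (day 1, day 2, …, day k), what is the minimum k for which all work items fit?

2

The precedence chain requires at least 2 distinct days.
2 works (last occupied day: day 2): for example Handover -> day 1, Launch -> day 1, Build -> day 1, Package -> day 2.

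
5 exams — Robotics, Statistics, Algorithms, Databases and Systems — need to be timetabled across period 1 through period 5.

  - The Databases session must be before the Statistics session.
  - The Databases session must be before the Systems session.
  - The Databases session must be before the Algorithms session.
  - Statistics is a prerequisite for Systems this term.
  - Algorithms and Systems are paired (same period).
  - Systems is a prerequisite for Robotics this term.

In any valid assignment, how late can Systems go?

Precedence pushes Systems to at least period 3; downstream work caps Systems at period 4.
Systems at period 4 is achievable: Algorithms in period 4, Databases in period 1, Robotics in period 5, Statistics in period 2, Systems in period 4.

period 4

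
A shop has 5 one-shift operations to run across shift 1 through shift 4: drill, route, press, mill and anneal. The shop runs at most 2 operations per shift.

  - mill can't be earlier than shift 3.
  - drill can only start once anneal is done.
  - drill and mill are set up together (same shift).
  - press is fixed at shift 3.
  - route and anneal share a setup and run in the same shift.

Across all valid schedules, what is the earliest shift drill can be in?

Drill must be in the same shift as mill, which can't be before shift 3, so drill is at least shift 3.
drill at shift 4 is achievable: route -> shift 1, anneal -> shift 1, press -> shift 3, drill -> shift 4, mill -> shift 4.
Nothing earlier works — the capacity limit rule out every shift before shift 4.

shift 4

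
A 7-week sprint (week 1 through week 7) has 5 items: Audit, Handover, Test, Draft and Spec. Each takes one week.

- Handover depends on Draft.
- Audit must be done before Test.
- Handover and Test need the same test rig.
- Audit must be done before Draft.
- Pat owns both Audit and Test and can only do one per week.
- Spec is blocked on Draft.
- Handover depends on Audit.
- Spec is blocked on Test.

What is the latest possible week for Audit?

week 5

Downstream work caps Audit at week 5.
Audit at week 5 is achievable: Audit=week 5, Spec=week 7, Draft=week 6, Test=week 6, Handover=week 7.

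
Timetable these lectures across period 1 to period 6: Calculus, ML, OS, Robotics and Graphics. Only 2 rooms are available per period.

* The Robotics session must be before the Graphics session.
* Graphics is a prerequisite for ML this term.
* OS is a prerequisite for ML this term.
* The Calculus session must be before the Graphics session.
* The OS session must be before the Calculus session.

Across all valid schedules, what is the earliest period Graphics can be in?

period 3

Precedence pushes Graphics to at least period 3; downstream work caps Graphics at period 5.
Graphics at period 3 is achievable: Calculus=period 2; Robotics=period 1; ML=period 4; Graphics=period 3; OS=period 1.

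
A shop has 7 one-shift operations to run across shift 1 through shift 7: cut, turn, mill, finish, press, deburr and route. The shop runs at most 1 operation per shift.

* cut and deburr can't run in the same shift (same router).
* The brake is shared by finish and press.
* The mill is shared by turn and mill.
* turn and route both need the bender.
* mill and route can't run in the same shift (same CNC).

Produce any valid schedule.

press -> shift 5, route -> shift 7, turn -> shift 2, finish -> shift 4, cut -> shift 1, mill -> shift 3, deburr -> shift 6

Checking: turn(shift 2) != mill(shift 3); finish(shift 4) != press(shift 5); turn(shift 2) != route(shift 7); mill(shift 3) != route(shift 7); cut(shift 1) != deburr(shift 6); max 1 per shift (cap 1).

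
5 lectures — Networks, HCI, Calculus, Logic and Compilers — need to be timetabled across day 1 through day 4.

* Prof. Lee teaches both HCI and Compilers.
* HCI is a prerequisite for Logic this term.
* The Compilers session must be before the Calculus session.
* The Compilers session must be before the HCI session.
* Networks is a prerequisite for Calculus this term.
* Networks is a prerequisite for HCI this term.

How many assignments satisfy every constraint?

Splitting on Networks: it can be day 1 (11), day 2 (4). Listing each branch's schedules as (HCI, Calculus, Logic, Compilers) by day number:
Networks=day 1: (2,2,3,1) (2,2,4,1) (2,3,3,1) (2,3,4,1) (2,4,3,1) (2,4,4,1) (3,2,4,1) (3,3,4,1) (3,3,4,2) (3,4,4,1) (3,4,4,2) — 11.
Networks=day 2: (3,3,4,1) (3,3,4,2) (3,4,4,1) (3,4,4,2) — 4.
Summing: 11 + 4 = 15.

15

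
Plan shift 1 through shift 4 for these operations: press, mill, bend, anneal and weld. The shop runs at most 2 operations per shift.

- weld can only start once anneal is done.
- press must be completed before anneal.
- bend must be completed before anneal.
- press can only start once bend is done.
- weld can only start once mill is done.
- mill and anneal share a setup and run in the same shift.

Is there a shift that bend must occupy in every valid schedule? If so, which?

shift 1

Downstream work caps bend at shift 1.
So bend is pinned to shift 1.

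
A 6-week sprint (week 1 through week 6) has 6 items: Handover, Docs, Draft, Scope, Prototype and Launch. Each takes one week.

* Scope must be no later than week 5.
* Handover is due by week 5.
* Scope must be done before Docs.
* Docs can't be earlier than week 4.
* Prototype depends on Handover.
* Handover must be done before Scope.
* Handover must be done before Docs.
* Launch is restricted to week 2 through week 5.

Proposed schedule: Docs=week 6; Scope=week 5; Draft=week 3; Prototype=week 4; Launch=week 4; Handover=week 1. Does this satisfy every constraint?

Handover is due by week 5 — holds.
Scope must be done before Docs — holds.
Launch is restricted to week 2 through week 5 — holds.
Scope must be no later than week 5 — holds.
Docs can't be earlier than week 4 — holds.
Handover must be done before Docs — holds.
Handover must be done before Scope — holds.
Prototype depends on Handover — holds.

Yes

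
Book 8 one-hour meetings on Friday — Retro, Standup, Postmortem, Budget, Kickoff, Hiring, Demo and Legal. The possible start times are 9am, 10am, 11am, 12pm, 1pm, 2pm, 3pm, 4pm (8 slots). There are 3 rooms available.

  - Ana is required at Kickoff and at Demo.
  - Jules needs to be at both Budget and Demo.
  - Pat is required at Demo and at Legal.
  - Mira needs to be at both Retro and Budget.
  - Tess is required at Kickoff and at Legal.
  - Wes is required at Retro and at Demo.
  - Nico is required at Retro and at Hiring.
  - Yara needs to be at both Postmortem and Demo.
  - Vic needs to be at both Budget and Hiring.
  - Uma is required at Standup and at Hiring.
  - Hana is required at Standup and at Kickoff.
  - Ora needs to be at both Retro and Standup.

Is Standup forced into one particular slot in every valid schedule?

No

Standup can be 9am (e.g. Demo in 11am, Hiring in 11am, Postmortem in 9am, Standup in 9am, Budget in 9am, Kickoff in 10am, Retro in 10am, Legal in 12pm) or 10am (e.g. Demo=11am, Legal=10am, Budget=10am, Standup=10am, Postmortem=9am, Retro=9am, Kickoff=9am, Hiring=11am).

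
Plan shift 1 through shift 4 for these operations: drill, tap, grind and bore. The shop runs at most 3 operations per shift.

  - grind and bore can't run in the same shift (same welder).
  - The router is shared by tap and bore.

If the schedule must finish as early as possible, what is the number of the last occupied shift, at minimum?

2

With at most 3 per shift and 4 operations, at least 2 shifts are needed.
2 works (last occupied shift: shift 2): for example tap=shift 1, bore=shift 2, grind=shift 1, drill=shift 1.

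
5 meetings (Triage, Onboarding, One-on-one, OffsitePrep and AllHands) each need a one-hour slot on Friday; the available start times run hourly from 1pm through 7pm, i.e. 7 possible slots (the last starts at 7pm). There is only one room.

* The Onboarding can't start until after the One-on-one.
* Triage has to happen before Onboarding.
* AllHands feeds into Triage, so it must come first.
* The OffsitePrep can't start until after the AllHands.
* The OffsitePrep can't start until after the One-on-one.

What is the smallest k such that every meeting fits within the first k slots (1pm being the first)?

5 slots

The precedence chain requires at least 3 distinct slots.
With at most 1 per slot and 5 meetings, at least 5 slots are needed.
5 works (last occupied slot: 5pm): for example Onboarding=4pm; OffsitePrep=5pm; One-on-one=3pm; Triage=2pm; AllHands=1pm.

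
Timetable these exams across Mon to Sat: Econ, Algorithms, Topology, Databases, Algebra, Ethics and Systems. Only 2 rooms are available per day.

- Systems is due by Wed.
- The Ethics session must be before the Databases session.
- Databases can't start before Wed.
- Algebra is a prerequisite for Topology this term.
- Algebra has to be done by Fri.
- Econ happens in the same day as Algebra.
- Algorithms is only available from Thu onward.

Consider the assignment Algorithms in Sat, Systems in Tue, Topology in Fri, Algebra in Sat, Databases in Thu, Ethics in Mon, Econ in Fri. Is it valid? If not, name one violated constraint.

Databases can't start before Wed — holds.
Only 2 rooms are available per day — holds.
The Ethics session must be before the Databases session — holds.
Algebra has to be done by Fri — violated.
Systems is due by Wed — holds.
Econ happens in the same day as Algebra — violated.
Algebra is a prerequisite for Topology this term — violated.
Algorithms is only available from Thu onward — holds.

No — it violates: Algebra is a prerequisite for Topology this term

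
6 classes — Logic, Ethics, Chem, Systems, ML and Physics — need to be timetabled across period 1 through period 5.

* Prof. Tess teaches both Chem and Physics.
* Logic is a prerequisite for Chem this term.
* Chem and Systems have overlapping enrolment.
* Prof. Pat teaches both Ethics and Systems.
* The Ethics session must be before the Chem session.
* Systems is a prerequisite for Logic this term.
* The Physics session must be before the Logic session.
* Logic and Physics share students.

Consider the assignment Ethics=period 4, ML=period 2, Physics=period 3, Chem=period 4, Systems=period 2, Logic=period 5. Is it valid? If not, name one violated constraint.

No — it violates: Logic is a prerequisite for Chem this term

Logic and Physics share students — holds.
Logic is a prerequisite for Chem this term — violated.
Prof. Tess teaches both Chem and Physics — holds.
Systems is a prerequisite for Logic this term — holds.
The Ethics session must be before the Chem session — violated.
The Physics session must be before the Logic session — holds.
Prof. Pat teaches both Ethics and Systems — holds.
Chem and Systems have overlapping enrolment — holds.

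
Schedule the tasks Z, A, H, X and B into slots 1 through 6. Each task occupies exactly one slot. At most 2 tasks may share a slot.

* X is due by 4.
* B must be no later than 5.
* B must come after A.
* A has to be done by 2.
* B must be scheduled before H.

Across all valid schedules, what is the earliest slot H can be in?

Precedence pushes H to at least 3.
H at 3 is achievable: B in 2; X in 1; A in 1; Z in 2; H in 3.

3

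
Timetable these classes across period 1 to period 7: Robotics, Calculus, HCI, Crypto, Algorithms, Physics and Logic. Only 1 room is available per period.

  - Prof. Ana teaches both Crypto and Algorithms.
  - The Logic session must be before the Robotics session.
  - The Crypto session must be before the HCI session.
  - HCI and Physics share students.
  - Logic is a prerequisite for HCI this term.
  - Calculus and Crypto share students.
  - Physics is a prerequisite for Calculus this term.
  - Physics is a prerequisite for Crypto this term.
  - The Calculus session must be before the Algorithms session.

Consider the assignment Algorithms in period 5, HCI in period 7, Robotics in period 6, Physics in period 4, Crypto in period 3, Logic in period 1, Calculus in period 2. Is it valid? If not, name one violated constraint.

No. Physics is a prerequisite for Calculus this term is not satisfied.

Calculus and Crypto share students — holds.
Logic is a prerequisite for HCI this term — holds.
Physics is a prerequisite for Crypto this term — violated.
The Calculus session must be before the Algorithms session — holds.
HCI and Physics share students — holds.
Prof. Ana teaches both Crypto and Algorithms — holds.
Only 1 room is available per period — holds.
Physics is a prerequisite for Calculus this term — violated.
The Logic session must be before the Robotics session — holds.
The Crypto session must be before the HCI session — holds.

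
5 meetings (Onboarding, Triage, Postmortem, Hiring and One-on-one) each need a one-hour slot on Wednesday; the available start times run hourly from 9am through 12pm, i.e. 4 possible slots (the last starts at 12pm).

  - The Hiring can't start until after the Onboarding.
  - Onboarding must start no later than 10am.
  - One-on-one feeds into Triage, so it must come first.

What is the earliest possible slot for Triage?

Precedence pushes Triage to at least 10am.
Triage at 10am is achievable: Triage=10am; Postmortem=9am; One-on-one=9am; Onboarding=9am; Hiring=10am.

10am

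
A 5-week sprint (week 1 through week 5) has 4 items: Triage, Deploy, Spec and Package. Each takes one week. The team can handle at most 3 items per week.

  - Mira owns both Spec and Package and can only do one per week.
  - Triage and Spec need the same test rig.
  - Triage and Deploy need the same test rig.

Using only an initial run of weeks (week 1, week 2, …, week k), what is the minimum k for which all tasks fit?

2

With at most 3 per week and 4 tasks, at least 2 weeks are needed.
2 works (last occupied week: week 2): for example Deploy=week 2; Spec=week 2; Triage=week 1; Package=week 1.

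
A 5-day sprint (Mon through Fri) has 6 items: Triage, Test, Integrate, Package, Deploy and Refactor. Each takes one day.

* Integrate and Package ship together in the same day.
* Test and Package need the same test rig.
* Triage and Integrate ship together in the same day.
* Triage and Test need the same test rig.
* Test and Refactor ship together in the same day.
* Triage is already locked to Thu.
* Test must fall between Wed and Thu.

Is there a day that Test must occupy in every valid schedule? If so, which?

Wed

Test's window is Wed–Thu.
Triage is fixed at Thu, and Test can't share a day with Triage.
So Test must be Wed.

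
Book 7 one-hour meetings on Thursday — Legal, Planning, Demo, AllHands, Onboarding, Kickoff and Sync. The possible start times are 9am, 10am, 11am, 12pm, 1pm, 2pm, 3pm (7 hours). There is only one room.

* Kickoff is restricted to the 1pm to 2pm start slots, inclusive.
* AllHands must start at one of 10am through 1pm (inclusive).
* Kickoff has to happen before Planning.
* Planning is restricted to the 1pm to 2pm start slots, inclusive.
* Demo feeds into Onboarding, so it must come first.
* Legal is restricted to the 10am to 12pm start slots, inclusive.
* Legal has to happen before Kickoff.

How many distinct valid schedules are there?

18

Splitting on Legal: it can be 10am (6), 11am (6), 12pm (6). Listing each branch's schedules as (Planning, Demo, AllHands, Onboarding, Kickoff, Sync):
Legal=10am: (2pm,9am,11am,12pm,1pm,3pm) (2pm,9am,11am,3pm,1pm,12pm) (2pm,9am,12pm,11am,1pm,3pm) (2pm,9am,12pm,3pm,1pm,11am) (2pm,11am,12pm,3pm,1pm,9am) (2pm,12pm,11am,3pm,1pm,9am) — 6.
Legal=11am: (2pm,9am,10am,12pm,1pm,3pm) (2pm,9am,10am,3pm,1pm,12pm) (2pm,9am,12pm,10am,1pm,3pm) (2pm,9am,12pm,3pm,1pm,10am) (2pm,10am,12pm,3pm,1pm,9am) (2pm,12pm,10am,3pm,1pm,9am) — 6.
Legal=12pm: (2pm,9am,10am,11am,1pm,3pm) (2pm,9am,10am,3pm,1pm,11am) (2pm,9am,11am,10am,1pm,3pm) (2pm,9am,11am,3pm,1pm,10am) (2pm,10am,11am,3pm,1pm,9am) (2pm,11am,10am,3pm,1pm,9am) — 6.
Summing: 6 + 6 + 6 = 18.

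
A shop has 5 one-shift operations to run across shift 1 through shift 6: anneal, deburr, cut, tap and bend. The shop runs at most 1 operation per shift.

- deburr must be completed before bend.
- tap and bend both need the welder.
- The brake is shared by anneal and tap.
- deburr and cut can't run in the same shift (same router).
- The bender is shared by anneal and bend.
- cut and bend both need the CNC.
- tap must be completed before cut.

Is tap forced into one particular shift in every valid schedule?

No

tap can be shift 1 (e.g. cut in shift 3, deburr in shift 2, tap in shift 1, anneal in shift 5, bend in shift 4) or shift 2 (e.g. anneal in shift 5, tap in shift 2, cut in shift 3, deburr in shift 1, bend in shift 4).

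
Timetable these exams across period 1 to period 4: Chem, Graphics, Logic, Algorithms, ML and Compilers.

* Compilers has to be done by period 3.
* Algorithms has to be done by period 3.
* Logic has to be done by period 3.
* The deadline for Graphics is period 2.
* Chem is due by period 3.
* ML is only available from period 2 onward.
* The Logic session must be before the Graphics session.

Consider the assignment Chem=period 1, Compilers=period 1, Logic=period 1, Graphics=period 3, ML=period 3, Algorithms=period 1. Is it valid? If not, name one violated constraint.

The deadline for Graphics is period 2 — violated.
Algorithms has to be done by period 3 — holds.
Logic has to be done by period 3 — holds.
The Logic session must be before the Graphics session — holds.
ML is only available from period 2 onward — holds.
Compilers has to be done by period 3 — holds.
Chem is due by period 3 — holds.

No. The deadline for Graphics is period 2 is not satisfied.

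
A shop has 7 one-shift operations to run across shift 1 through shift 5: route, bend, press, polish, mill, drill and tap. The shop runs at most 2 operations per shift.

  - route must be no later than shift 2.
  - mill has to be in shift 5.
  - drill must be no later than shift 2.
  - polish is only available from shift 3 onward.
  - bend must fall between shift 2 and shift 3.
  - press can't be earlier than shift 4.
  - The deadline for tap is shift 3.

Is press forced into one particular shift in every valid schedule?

No

press can be shift 4 (e.g. press -> shift 4; route -> shift 1; bend -> shift 2; polish -> shift 3; drill -> shift 1; mill -> shift 5; tap -> shift 2) or shift 5 (e.g. tap in shift 2; drill in shift 1; mill in shift 5; polish in shift 3; bend in shift 2; route in shift 1; press in shift 5).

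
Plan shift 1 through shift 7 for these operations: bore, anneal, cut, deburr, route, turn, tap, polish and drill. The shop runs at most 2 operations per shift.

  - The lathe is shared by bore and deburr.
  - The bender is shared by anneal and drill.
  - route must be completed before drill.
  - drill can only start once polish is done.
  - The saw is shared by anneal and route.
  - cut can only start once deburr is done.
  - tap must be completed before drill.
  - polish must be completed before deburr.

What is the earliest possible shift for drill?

shift 3

Precedence pushes drill to at least shift 2.
drill at shift 3 is achievable: polish in shift 1; drill in shift 3; anneal in shift 4; cut in shift 3; tap in shift 2; route in shift 1; bore in shift 4; turn in shift 5; deburr in shift 2.
Nothing earlier works — the conflict and capacity constraints rule out every shift before shift 3.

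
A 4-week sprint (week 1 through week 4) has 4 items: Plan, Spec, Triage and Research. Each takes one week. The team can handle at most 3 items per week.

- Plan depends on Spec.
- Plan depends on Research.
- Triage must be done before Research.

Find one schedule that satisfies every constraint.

Spec=week 1; Plan=week 3; Triage=week 1; Research=week 2

Checking: Research(week 2) before Plan(week 3); Triage(week 1) before Research(week 2); Spec(week 1) before Plan(week 3); max 2 per week (cap 3).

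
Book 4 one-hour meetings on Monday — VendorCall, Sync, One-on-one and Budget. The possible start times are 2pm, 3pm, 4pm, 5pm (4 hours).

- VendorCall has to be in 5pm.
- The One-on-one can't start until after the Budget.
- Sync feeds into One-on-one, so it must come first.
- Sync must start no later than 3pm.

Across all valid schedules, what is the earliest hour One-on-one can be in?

3pm

Precedence pushes One-on-one to at least 3pm.
One-on-one at 3pm is achievable: One-on-one in 3pm, Budget in 2pm, VendorCall in 5pm, Sync in 2pm.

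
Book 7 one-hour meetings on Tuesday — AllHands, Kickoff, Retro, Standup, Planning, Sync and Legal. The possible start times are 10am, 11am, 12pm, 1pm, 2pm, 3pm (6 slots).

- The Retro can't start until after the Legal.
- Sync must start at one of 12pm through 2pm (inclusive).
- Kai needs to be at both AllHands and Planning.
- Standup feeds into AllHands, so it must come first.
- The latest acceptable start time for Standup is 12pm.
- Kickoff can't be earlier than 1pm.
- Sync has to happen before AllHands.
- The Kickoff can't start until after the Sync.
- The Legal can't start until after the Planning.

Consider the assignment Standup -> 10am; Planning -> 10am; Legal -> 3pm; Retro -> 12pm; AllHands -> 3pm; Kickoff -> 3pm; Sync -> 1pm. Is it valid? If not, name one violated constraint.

Invalid. The Retro can't start until after the Legal.

Sync must start at one of 12pm through 2pm (inclusive) — holds.
The Kickoff can't start until after the Sync — holds.
Kai needs to be at both AllHands and Planning — holds.
Standup feeds into AllHands, so it must come first — holds.
Sync has to happen before AllHands — holds.
The latest acceptable start time for Standup is 12pm — holds.
The Retro can't start until after the Legal — violated.
Kickoff can't be earlier than 1pm — holds.
The Legal can't start until after the Planning — holds.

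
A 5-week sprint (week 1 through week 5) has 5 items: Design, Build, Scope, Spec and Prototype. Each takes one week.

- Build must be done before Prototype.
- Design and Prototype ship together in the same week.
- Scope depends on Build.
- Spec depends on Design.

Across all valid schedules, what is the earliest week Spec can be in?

week 3

Precedence pushes Spec to at least week 3.
Spec at week 3 is achievable: Design -> week 2; Spec -> week 3; Scope -> week 2; Prototype -> week 2; Build -> week 1.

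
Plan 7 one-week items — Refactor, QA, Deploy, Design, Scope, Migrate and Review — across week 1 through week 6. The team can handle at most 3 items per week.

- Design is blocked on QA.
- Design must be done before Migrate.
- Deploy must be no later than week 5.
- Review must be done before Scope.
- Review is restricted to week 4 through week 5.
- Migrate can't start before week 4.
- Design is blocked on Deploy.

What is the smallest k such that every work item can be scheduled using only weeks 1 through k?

5 weeks

The precedence chain requires at least 3 distinct weeks.
With at most 3 per week and 7 work items, at least 3 weeks are needed.
Propagating the time windows through the other constraints, Scope can't land before week 5, so the schedule must run through at least week 5.
5 works (last occupied week: week 5): for example Review in week 4, Refactor in week 1, Deploy in week 1, Migrate in week 4, Design in week 2, Scope in week 5, QA in week 1.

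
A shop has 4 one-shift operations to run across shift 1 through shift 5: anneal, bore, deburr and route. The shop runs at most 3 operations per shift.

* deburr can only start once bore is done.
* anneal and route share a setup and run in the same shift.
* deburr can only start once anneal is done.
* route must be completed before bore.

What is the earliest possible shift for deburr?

Precedence pushes deburr to at least shift 3.
deburr at shift 3 is achievable: anneal -> shift 1; route -> shift 1; bore -> shift 2; deburr -> shift 3.

shift 3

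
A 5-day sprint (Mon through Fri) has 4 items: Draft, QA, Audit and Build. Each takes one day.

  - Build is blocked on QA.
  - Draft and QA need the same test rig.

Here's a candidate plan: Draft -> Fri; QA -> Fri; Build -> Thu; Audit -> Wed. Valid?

Build is blocked on QA — violated.
Draft and QA need the same test rig — violated.

No. Draft and QA need the same test rig is not satisfied.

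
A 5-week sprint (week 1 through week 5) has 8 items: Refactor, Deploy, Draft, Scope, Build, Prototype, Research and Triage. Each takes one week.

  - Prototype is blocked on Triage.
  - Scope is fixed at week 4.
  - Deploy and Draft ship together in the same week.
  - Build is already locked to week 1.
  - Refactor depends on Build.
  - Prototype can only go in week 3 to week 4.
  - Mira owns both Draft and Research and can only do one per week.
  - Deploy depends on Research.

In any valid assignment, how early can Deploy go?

Precedence pushes Deploy to at least week 2.
Deploy at week 2 is achievable: Research -> week 1; Scope -> week 4; Build -> week 1; Triage -> week 1; Deploy -> week 2; Draft -> week 2; Prototype -> week 3; Refactor -> week 2.

week 2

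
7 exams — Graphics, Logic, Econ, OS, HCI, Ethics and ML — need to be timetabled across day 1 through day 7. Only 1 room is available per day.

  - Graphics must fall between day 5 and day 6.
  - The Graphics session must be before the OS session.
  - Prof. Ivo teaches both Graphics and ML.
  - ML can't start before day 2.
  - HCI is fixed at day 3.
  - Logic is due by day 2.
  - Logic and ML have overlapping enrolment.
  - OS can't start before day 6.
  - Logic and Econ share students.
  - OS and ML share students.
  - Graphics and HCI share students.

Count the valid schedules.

30

Splitting on Graphics: it can be day 5 (20), day 6 (10). Listing each branch's schedules as (Logic, Econ, OS, HCI, Ethics, ML) by day number:
Graphics=day 5: (1,2,6,3,4,7) (1,2,6,3,7,4) (1,2,7,3,4,6) (1,2,7,3,6,4) (1,4,6,3,2,7) (1,4,6,3,7,2) (1,4,7,3,2,6) (1,4,7,3,6,2) (1,6,7,3,2,4) (1,6,7,3,4,2) (1,7,6,3,2,4) (1,7,6,3,4,2) (2,1,6,3,4,7) (2,1,6,3,7,4) (2,1,7,3,4,6) (2,1,7,3,6,4) (2,4,6,3,1,7) (2,4,7,3,1,6) (2,6,7,3,1,4) (2,7,6,3,1,4) — 20.
Graphics=day 6: (1,2,7,3,4,5) (1,2,7,3,5,4) (1,4,7,3,2,5) (1,4,7,3,5,2) (1,5,7,3,2,4) (1,5,7,3,4,2) (2,1,7,3,4,5) (2,1,7,3,5,4) (2,4,7,3,1,5) (2,5,7,3,1,4) — 10.
Summing: 20 + 10 = 30.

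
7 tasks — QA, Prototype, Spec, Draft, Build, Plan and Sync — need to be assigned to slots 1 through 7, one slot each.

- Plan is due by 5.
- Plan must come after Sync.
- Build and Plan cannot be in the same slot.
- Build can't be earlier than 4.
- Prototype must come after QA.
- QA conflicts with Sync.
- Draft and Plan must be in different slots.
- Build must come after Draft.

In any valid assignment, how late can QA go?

6

Downstream work caps QA at 6.
QA at 6 is achievable: Plan -> 2; Draft -> 1; Sync -> 1; Build -> 4; Spec -> 1; QA -> 6; Prototype -> 7.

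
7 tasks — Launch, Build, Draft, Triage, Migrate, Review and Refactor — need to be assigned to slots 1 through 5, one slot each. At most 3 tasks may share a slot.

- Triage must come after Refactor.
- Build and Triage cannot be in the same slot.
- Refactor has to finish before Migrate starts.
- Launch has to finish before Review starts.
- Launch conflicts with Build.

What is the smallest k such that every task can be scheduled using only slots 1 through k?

3 slots

The precedence chain requires at least 2 distinct slots.
With at most 3 per slot and 7 tasks, at least 3 slots are needed.
3 works (last occupied slot: 3): for example Triage in 2; Build in 3; Review in 2; Refactor in 1; Draft in 1; Migrate in 2; Launch in 1.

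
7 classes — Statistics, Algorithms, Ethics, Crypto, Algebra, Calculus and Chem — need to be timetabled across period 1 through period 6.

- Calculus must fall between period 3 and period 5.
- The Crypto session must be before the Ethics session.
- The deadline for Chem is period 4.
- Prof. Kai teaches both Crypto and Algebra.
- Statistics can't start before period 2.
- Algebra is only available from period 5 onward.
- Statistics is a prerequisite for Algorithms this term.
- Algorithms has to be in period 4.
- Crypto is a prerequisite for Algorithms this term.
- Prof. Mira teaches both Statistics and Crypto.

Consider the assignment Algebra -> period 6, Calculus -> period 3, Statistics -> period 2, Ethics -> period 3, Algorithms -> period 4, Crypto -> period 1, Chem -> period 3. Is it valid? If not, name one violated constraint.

The Crypto session must be before the Ethics session — holds.
The deadline for Chem is period 4 — holds.
Algebra is only available from period 5 onward — holds.
Algorithms has to be in period 4 — holds.
Statistics is a prerequisite for Algorithms this term — holds.
Calculus must fall between period 3 and period 5 — holds.
Crypto is a prerequisite for Algorithms this term — holds.
Statistics can't start before period 2 — holds.
Prof. Mira teaches both Statistics and Crypto — holds.
Prof. Kai teaches both Crypto and Algebra — holds.

Valid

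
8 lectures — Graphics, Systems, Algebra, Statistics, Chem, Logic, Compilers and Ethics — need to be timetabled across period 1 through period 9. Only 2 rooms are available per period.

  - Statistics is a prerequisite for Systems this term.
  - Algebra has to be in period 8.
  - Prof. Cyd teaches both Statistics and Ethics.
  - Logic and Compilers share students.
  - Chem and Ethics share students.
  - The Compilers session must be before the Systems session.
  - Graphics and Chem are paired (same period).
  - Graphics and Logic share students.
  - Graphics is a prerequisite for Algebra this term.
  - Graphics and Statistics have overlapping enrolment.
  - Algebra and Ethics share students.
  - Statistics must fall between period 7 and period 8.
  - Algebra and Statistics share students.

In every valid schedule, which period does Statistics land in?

period 7

Statistics's window is period 7–period 8.
Algebra is fixed at period 8, and Statistics can't share a period with Algebra.
So Statistics must be period 7.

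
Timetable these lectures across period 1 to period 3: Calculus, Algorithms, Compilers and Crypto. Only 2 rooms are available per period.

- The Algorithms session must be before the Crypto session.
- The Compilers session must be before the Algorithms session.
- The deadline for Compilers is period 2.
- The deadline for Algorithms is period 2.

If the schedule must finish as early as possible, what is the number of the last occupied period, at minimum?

The precedence chain requires at least 3 distinct periods.
With at most 2 per period and 4 lectures, at least 2 periods are needed.
3 works (last occupied period: period 3): for example Crypto=period 3, Algorithms=period 2, Compilers=period 1, Calculus=period 1.

3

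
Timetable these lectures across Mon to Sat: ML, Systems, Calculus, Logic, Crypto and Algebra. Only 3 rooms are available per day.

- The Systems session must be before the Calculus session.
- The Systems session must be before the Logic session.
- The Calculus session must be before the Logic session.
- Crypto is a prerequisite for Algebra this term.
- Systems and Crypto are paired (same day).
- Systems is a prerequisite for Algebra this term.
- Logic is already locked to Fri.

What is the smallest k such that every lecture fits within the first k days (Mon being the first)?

The precedence chain requires at least 3 distinct days.
With at most 3 per day and 6 lectures, at least 2 days are needed.
Logic can't be placed before Fri — that is day 5 counting from Mon — so the schedule must run through at least 5 days.
5 works (last occupied day: Fri): for example Logic -> Fri; Algebra -> Tue; Systems -> Mon; ML -> Mon; Crypto -> Mon; Calculus -> Tue.

5 days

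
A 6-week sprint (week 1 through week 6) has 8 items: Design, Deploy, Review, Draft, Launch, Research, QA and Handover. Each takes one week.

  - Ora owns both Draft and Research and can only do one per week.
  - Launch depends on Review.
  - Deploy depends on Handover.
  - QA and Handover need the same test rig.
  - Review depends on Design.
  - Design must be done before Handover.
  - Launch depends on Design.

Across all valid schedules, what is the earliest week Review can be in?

week 2

Precedence pushes Review to at least week 2; downstream work caps Review at week 5.
Review at week 2 is achievable: Draft -> week 1, Review -> week 2, Design -> week 1, Research -> week 2, QA -> week 1, Deploy -> week 3, Handover -> week 2, Launch -> week 3.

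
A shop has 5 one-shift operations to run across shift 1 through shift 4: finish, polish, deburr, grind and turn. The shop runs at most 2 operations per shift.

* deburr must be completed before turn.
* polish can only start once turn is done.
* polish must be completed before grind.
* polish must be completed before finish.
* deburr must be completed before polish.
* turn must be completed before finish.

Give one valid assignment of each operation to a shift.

grind -> shift 4, deburr -> shift 1, turn -> shift 2, polish -> shift 3, finish -> shift 4

Checking: deburr(shift 1) before turn(shift 2); turn(shift 2) before polish(shift 3); turn(shift 2) before finish(shift 4); deburr(shift 1) before polish(shift 3); polish(shift 3) before finish(shift 4); polish(shift 3) before grind(shift 4); max 2 per shift (cap 2).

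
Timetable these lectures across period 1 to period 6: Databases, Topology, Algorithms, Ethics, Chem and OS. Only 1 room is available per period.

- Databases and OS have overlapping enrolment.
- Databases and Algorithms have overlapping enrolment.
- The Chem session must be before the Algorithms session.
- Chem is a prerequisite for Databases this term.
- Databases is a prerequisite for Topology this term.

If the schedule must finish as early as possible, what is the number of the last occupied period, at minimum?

6

The precedence chain requires at least 3 distinct periods.
With at most 1 per period and 6 lectures, at least 6 periods are needed.
6 works (last occupied period: period 6): for example OS in period 6, Ethics in period 5, Chem in period 1, Topology in period 3, Algorithms in period 4, Databases in period 2.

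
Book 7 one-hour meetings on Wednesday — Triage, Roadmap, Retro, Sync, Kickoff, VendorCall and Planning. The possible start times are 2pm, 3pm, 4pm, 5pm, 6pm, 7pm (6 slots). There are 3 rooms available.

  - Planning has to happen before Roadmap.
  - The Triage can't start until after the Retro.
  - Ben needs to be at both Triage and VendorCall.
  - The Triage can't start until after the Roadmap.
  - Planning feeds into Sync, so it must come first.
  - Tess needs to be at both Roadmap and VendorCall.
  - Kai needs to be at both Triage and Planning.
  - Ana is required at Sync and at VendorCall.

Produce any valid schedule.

Sync -> 3pm; Triage -> 4pm; VendorCall -> 5pm; Planning -> 2pm; Kickoff -> 2pm; Retro -> 2pm; Roadmap -> 3pm

Checking: Planning(2pm) before Roadmap(3pm); Roadmap(3pm) before Triage(4pm); Retro(2pm) before Triage(4pm); Planning(2pm) before Sync(3pm); Sync(3pm) != VendorCall(5pm); Roadmap(3pm) != VendorCall(5pm); Triage(4pm) != VendorCall(5pm); Triage(4pm) != Planning(2pm); max 3 per slot (cap 3).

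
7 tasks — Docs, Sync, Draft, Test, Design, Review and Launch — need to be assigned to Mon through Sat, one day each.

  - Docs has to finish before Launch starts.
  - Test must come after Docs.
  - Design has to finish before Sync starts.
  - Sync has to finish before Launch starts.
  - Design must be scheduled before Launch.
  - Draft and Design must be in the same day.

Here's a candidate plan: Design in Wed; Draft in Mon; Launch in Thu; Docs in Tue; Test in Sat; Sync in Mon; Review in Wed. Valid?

No. Design has to finish before Sync starts is not satisfied.

Design has to finish before Sync starts — violated.
Sync has to finish before Launch starts — holds.
Design must be scheduled before Launch — holds.
Docs has to finish before Launch starts — holds.
Test must come after Docs — holds.
Draft and Design must be in the same day — violated.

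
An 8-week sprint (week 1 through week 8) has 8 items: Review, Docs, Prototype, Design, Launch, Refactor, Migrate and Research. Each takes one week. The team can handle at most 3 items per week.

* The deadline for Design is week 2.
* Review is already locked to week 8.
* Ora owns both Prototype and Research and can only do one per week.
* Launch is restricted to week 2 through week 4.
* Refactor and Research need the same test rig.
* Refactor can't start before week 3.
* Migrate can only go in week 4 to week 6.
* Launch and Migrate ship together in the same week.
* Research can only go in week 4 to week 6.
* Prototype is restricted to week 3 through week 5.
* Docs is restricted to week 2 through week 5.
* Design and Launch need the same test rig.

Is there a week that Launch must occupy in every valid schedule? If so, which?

week 4

Launch is available from week 2; Launch must be in the same week as Migrate, which can't be before week 4, so Launch is at least week 4; Launch's own window allows nothing later than week 4.
So Launch is pinned to week 4.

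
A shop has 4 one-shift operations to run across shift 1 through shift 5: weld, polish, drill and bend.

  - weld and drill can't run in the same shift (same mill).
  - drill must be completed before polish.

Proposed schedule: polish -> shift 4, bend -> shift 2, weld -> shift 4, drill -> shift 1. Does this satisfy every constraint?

drill must be completed before polish — holds.
weld and drill can't run in the same shift (same mill) — holds.

Yes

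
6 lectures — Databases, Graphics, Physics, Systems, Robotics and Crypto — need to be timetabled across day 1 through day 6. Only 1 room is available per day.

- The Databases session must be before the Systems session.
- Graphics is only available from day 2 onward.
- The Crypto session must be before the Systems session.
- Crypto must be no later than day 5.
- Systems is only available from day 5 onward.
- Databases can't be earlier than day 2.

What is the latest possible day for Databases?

Databases is available from day 2; downstream work caps Databases at day 5.
Databases at day 5 is achievable: Databases=day 5, Graphics=day 2, Physics=day 3, Systems=day 6, Robotics=day 4, Crypto=day 1.

day 5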